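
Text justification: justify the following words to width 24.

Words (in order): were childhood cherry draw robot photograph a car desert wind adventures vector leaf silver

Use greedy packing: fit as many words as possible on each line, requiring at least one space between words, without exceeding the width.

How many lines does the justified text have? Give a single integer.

Line 1: ['were', 'childhood', 'cherry'] (min_width=21, slack=3)
Line 2: ['draw', 'robot', 'photograph', 'a'] (min_width=23, slack=1)
Line 3: ['car', 'desert', 'wind'] (min_width=15, slack=9)
Line 4: ['adventures', 'vector', 'leaf'] (min_width=22, slack=2)
Line 5: ['silver'] (min_width=6, slack=18)
Total lines: 5

Answer: 5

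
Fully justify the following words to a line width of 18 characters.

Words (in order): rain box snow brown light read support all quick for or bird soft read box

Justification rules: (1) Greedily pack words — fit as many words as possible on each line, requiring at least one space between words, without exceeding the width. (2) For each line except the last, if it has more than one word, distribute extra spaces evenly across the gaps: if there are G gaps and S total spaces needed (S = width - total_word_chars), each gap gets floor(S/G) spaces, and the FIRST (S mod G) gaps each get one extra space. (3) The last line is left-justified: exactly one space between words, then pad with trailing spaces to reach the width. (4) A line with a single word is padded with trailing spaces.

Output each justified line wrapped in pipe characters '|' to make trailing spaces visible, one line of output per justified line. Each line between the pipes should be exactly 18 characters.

Answer: |rain    box   snow|
|brown  light  read|
|support  all quick|
|for  or  bird soft|
|read box          |

Derivation:
Line 1: ['rain', 'box', 'snow'] (min_width=13, slack=5)
Line 2: ['brown', 'light', 'read'] (min_width=16, slack=2)
Line 3: ['support', 'all', 'quick'] (min_width=17, slack=1)
Line 4: ['for', 'or', 'bird', 'soft'] (min_width=16, slack=2)
Line 5: ['read', 'box'] (min_width=8, slack=10)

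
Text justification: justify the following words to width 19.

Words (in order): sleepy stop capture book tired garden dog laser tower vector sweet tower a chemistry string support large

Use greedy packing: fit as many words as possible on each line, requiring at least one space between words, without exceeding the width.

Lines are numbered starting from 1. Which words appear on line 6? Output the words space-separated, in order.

Answer: support large

Derivation:
Line 1: ['sleepy', 'stop', 'capture'] (min_width=19, slack=0)
Line 2: ['book', 'tired', 'garden'] (min_width=17, slack=2)
Line 3: ['dog', 'laser', 'tower'] (min_width=15, slack=4)
Line 4: ['vector', 'sweet', 'tower'] (min_width=18, slack=1)
Line 5: ['a', 'chemistry', 'string'] (min_width=18, slack=1)
Line 6: ['support', 'large'] (min_width=13, slack=6)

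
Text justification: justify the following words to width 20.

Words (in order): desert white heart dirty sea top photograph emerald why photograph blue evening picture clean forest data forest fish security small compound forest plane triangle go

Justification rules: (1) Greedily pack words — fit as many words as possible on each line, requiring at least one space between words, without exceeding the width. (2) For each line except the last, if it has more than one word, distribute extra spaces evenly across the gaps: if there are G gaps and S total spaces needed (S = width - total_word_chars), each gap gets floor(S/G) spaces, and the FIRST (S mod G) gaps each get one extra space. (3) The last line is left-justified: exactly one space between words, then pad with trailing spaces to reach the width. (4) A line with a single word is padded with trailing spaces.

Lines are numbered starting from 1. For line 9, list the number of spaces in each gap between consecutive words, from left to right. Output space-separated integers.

Answer: 9

Derivation:
Line 1: ['desert', 'white', 'heart'] (min_width=18, slack=2)
Line 2: ['dirty', 'sea', 'top'] (min_width=13, slack=7)
Line 3: ['photograph', 'emerald'] (min_width=18, slack=2)
Line 4: ['why', 'photograph', 'blue'] (min_width=19, slack=1)
Line 5: ['evening', 'picture'] (min_width=15, slack=5)
Line 6: ['clean', 'forest', 'data'] (min_width=17, slack=3)
Line 7: ['forest', 'fish', 'security'] (min_width=20, slack=0)
Line 8: ['small', 'compound'] (min_width=14, slack=6)
Line 9: ['forest', 'plane'] (min_width=12, slack=8)
Line 10: ['triangle', 'go'] (min_width=11, slack=9)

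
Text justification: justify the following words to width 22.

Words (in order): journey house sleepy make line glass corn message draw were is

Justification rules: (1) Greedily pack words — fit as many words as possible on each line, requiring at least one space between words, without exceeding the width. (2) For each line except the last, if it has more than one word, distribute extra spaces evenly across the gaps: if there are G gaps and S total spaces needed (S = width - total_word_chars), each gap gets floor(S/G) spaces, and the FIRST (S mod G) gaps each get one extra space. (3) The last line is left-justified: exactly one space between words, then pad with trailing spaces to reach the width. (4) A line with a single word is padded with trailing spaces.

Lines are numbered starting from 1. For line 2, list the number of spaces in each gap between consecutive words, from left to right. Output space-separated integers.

Answer: 2 2 1

Derivation:
Line 1: ['journey', 'house', 'sleepy'] (min_width=20, slack=2)
Line 2: ['make', 'line', 'glass', 'corn'] (min_width=20, slack=2)
Line 3: ['message', 'draw', 'were', 'is'] (min_width=20, slack=2)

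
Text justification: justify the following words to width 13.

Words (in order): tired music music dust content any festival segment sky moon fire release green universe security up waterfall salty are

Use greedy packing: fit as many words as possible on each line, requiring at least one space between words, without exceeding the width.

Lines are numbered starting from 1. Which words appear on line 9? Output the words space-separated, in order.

Answer: security up

Derivation:
Line 1: ['tired', 'music'] (min_width=11, slack=2)
Line 2: ['music', 'dust'] (min_width=10, slack=3)
Line 3: ['content', 'any'] (min_width=11, slack=2)
Line 4: ['festival'] (min_width=8, slack=5)
Line 5: ['segment', 'sky'] (min_width=11, slack=2)
Line 6: ['moon', 'fire'] (min_width=9, slack=4)
Line 7: ['release', 'green'] (min_width=13, slack=0)
Line 8: ['universe'] (min_width=8, slack=5)
Line 9: ['security', 'up'] (min_width=11, slack=2)
Line 10: ['waterfall'] (min_width=9, slack=4)
Line 11: ['salty', 'are'] (min_width=9, slack=4)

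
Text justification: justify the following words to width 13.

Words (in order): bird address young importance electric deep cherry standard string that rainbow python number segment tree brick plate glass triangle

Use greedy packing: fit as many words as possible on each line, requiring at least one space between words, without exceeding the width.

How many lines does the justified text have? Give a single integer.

Answer: 13

Derivation:
Line 1: ['bird', 'address'] (min_width=12, slack=1)
Line 2: ['young'] (min_width=5, slack=8)
Line 3: ['importance'] (min_width=10, slack=3)
Line 4: ['electric', 'deep'] (min_width=13, slack=0)
Line 5: ['cherry'] (min_width=6, slack=7)
Line 6: ['standard'] (min_width=8, slack=5)
Line 7: ['string', 'that'] (min_width=11, slack=2)
Line 8: ['rainbow'] (min_width=7, slack=6)
Line 9: ['python', 'number'] (min_width=13, slack=0)
Line 10: ['segment', 'tree'] (min_width=12, slack=1)
Line 11: ['brick', 'plate'] (min_width=11, slack=2)
Line 12: ['glass'] (min_width=5, slack=8)
Line 13: ['triangle'] (min_width=8, slack=5)
Total lines: 13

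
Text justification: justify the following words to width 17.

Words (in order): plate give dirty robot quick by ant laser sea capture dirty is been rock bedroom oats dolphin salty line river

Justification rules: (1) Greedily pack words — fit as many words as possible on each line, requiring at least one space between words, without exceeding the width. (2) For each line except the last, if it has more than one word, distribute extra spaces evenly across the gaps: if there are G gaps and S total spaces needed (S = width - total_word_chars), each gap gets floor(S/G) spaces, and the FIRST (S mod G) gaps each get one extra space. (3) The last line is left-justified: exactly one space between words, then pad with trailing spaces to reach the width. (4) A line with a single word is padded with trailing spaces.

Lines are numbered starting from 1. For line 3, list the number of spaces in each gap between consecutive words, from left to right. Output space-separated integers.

Answer: 3 3

Derivation:
Line 1: ['plate', 'give', 'dirty'] (min_width=16, slack=1)
Line 2: ['robot', 'quick', 'by'] (min_width=14, slack=3)
Line 3: ['ant', 'laser', 'sea'] (min_width=13, slack=4)
Line 4: ['capture', 'dirty', 'is'] (min_width=16, slack=1)
Line 5: ['been', 'rock', 'bedroom'] (min_width=17, slack=0)
Line 6: ['oats', 'dolphin'] (min_width=12, slack=5)
Line 7: ['salty', 'line', 'river'] (min_width=16, slack=1)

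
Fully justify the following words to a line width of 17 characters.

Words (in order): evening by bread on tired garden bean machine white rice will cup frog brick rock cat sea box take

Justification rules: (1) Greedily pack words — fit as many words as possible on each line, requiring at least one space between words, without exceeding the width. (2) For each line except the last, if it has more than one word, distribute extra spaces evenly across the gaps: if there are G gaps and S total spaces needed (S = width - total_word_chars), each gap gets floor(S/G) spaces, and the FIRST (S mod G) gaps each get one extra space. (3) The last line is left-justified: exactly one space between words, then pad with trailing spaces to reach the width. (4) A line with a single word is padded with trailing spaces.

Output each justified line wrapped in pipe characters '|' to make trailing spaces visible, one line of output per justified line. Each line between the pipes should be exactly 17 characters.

Line 1: ['evening', 'by', 'bread'] (min_width=16, slack=1)
Line 2: ['on', 'tired', 'garden'] (min_width=15, slack=2)
Line 3: ['bean', 'machine'] (min_width=12, slack=5)
Line 4: ['white', 'rice', 'will'] (min_width=15, slack=2)
Line 5: ['cup', 'frog', 'brick'] (min_width=14, slack=3)
Line 6: ['rock', 'cat', 'sea', 'box'] (min_width=16, slack=1)
Line 7: ['take'] (min_width=4, slack=13)

Answer: |evening  by bread|
|on  tired  garden|
|bean      machine|
|white  rice  will|
|cup   frog  brick|
|rock  cat sea box|
|take             |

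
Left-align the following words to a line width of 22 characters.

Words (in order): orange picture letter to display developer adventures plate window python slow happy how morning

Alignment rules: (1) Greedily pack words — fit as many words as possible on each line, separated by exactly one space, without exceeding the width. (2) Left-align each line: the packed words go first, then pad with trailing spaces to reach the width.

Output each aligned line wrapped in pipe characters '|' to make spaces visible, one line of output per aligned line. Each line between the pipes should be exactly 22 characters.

Answer: |orange picture letter |
|to display developer  |
|adventures plate      |
|window python slow    |
|happy how morning     |

Derivation:
Line 1: ['orange', 'picture', 'letter'] (min_width=21, slack=1)
Line 2: ['to', 'display', 'developer'] (min_width=20, slack=2)
Line 3: ['adventures', 'plate'] (min_width=16, slack=6)
Line 4: ['window', 'python', 'slow'] (min_width=18, slack=4)
Line 5: ['happy', 'how', 'morning'] (min_width=17, slack=5)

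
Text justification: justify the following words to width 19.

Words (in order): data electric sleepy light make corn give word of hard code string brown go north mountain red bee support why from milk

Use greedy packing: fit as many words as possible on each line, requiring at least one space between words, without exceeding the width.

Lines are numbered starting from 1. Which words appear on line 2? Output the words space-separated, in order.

Answer: sleepy light make

Derivation:
Line 1: ['data', 'electric'] (min_width=13, slack=6)
Line 2: ['sleepy', 'light', 'make'] (min_width=17, slack=2)
Line 3: ['corn', 'give', 'word', 'of'] (min_width=17, slack=2)
Line 4: ['hard', 'code', 'string'] (min_width=16, slack=3)
Line 5: ['brown', 'go', 'north'] (min_width=14, slack=5)
Line 6: ['mountain', 'red', 'bee'] (min_width=16, slack=3)
Line 7: ['support', 'why', 'from'] (min_width=16, slack=3)
Line 8: ['milk'] (min_width=4, slack=15)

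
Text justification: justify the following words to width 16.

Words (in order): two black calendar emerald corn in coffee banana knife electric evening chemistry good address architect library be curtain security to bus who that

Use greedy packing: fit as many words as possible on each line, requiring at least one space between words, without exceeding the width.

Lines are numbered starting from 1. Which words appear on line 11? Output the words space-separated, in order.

Answer: to bus who that

Derivation:
Line 1: ['two', 'black'] (min_width=9, slack=7)
Line 2: ['calendar', 'emerald'] (min_width=16, slack=0)
Line 3: ['corn', 'in', 'coffee'] (min_width=14, slack=2)
Line 4: ['banana', 'knife'] (min_width=12, slack=4)
Line 5: ['electric', 'evening'] (min_width=16, slack=0)
Line 6: ['chemistry', 'good'] (min_width=14, slack=2)
Line 7: ['address'] (min_width=7, slack=9)
Line 8: ['architect'] (min_width=9, slack=7)
Line 9: ['library', 'be'] (min_width=10, slack=6)
Line 10: ['curtain', 'security'] (min_width=16, slack=0)
Line 11: ['to', 'bus', 'who', 'that'] (min_width=15, slack=1)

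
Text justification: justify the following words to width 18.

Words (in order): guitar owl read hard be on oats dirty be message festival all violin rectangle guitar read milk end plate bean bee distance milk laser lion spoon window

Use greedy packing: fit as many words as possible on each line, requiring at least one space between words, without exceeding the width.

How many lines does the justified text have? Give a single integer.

Line 1: ['guitar', 'owl', 'read'] (min_width=15, slack=3)
Line 2: ['hard', 'be', 'on', 'oats'] (min_width=15, slack=3)
Line 3: ['dirty', 'be', 'message'] (min_width=16, slack=2)
Line 4: ['festival', 'all'] (min_width=12, slack=6)
Line 5: ['violin', 'rectangle'] (min_width=16, slack=2)
Line 6: ['guitar', 'read', 'milk'] (min_width=16, slack=2)
Line 7: ['end', 'plate', 'bean', 'bee'] (min_width=18, slack=0)
Line 8: ['distance', 'milk'] (min_width=13, slack=5)
Line 9: ['laser', 'lion', 'spoon'] (min_width=16, slack=2)
Line 10: ['window'] (min_width=6, slack=12)
Total lines: 10

Answer: 10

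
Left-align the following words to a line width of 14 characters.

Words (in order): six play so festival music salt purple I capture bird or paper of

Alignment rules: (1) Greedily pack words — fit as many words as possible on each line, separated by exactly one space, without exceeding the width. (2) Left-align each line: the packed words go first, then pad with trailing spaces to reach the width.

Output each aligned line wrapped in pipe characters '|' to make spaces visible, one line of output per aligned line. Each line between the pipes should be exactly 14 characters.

Line 1: ['six', 'play', 'so'] (min_width=11, slack=3)
Line 2: ['festival', 'music'] (min_width=14, slack=0)
Line 3: ['salt', 'purple', 'I'] (min_width=13, slack=1)
Line 4: ['capture', 'bird'] (min_width=12, slack=2)
Line 5: ['or', 'paper', 'of'] (min_width=11, slack=3)

Answer: |six play so   |
|festival music|
|salt purple I |
|capture bird  |
|or paper of   |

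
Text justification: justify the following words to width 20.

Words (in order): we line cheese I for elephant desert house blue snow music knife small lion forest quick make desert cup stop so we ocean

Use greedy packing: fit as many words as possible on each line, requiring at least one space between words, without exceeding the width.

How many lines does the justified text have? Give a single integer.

Answer: 7

Derivation:
Line 1: ['we', 'line', 'cheese', 'I', 'for'] (min_width=20, slack=0)
Line 2: ['elephant', 'desert'] (min_width=15, slack=5)
Line 3: ['house', 'blue', 'snow'] (min_width=15, slack=5)
Line 4: ['music', 'knife', 'small'] (min_width=17, slack=3)
Line 5: ['lion', 'forest', 'quick'] (min_width=17, slack=3)
Line 6: ['make', 'desert', 'cup', 'stop'] (min_width=20, slack=0)
Line 7: ['so', 'we', 'ocean'] (min_width=11, slack=9)
Total lines: 7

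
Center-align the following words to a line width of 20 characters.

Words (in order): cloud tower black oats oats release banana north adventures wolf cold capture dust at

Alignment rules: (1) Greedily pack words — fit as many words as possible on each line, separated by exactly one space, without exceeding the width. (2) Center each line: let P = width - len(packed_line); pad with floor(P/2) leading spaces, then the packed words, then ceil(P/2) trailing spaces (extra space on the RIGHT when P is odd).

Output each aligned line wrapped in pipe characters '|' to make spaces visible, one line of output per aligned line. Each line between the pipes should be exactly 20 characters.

Answer: | cloud tower black  |
| oats oats release  |
|    banana north    |
|adventures wolf cold|
|  capture dust at   |

Derivation:
Line 1: ['cloud', 'tower', 'black'] (min_width=17, slack=3)
Line 2: ['oats', 'oats', 'release'] (min_width=17, slack=3)
Line 3: ['banana', 'north'] (min_width=12, slack=8)
Line 4: ['adventures', 'wolf', 'cold'] (min_width=20, slack=0)
Line 5: ['capture', 'dust', 'at'] (min_width=15, slack=5)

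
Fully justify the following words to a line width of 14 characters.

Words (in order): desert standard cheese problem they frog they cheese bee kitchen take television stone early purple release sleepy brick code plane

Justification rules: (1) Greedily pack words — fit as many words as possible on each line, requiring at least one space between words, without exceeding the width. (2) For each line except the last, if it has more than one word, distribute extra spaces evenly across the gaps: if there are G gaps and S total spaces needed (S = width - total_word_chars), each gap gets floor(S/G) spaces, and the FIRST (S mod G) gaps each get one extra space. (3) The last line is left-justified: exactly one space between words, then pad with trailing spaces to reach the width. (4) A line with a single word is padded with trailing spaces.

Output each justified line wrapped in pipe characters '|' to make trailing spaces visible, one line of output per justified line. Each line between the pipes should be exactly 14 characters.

Answer: |desert        |
|standard      |
|cheese problem|
|they frog they|
|cheese     bee|
|kitchen   take|
|television    |
|stone    early|
|purple release|
|sleepy   brick|
|code plane    |

Derivation:
Line 1: ['desert'] (min_width=6, slack=8)
Line 2: ['standard'] (min_width=8, slack=6)
Line 3: ['cheese', 'problem'] (min_width=14, slack=0)
Line 4: ['they', 'frog', 'they'] (min_width=14, slack=0)
Line 5: ['cheese', 'bee'] (min_width=10, slack=4)
Line 6: ['kitchen', 'take'] (min_width=12, slack=2)
Line 7: ['television'] (min_width=10, slack=4)
Line 8: ['stone', 'early'] (min_width=11, slack=3)
Line 9: ['purple', 'release'] (min_width=14, slack=0)
Line 10: ['sleepy', 'brick'] (min_width=12, slack=2)
Line 11: ['code', 'plane'] (min_width=10, slack=4)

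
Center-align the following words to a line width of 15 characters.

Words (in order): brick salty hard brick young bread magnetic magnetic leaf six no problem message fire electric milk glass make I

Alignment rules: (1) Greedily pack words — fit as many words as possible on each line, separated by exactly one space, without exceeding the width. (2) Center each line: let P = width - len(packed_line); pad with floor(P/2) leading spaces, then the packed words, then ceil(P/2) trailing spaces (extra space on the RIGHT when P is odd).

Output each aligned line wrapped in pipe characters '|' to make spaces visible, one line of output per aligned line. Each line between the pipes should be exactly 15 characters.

Line 1: ['brick', 'salty'] (min_width=11, slack=4)
Line 2: ['hard', 'brick'] (min_width=10, slack=5)
Line 3: ['young', 'bread'] (min_width=11, slack=4)
Line 4: ['magnetic'] (min_width=8, slack=7)
Line 5: ['magnetic', 'leaf'] (min_width=13, slack=2)
Line 6: ['six', 'no', 'problem'] (min_width=14, slack=1)
Line 7: ['message', 'fire'] (min_width=12, slack=3)
Line 8: ['electric', 'milk'] (min_width=13, slack=2)
Line 9: ['glass', 'make', 'I'] (min_width=12, slack=3)

Answer: |  brick salty  |
|  hard brick   |
|  young bread  |
|   magnetic    |
| magnetic leaf |
|six no problem |
| message fire  |
| electric milk |
| glass make I  |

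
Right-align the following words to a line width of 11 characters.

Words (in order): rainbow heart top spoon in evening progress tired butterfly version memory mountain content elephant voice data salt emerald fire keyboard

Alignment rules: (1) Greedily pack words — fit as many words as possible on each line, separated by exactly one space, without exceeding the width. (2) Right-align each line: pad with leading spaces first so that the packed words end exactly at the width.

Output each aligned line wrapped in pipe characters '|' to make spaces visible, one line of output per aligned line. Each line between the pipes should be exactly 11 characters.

Line 1: ['rainbow'] (min_width=7, slack=4)
Line 2: ['heart', 'top'] (min_width=9, slack=2)
Line 3: ['spoon', 'in'] (min_width=8, slack=3)
Line 4: ['evening'] (min_width=7, slack=4)
Line 5: ['progress'] (min_width=8, slack=3)
Line 6: ['tired'] (min_width=5, slack=6)
Line 7: ['butterfly'] (min_width=9, slack=2)
Line 8: ['version'] (min_width=7, slack=4)
Line 9: ['memory'] (min_width=6, slack=5)
Line 10: ['mountain'] (min_width=8, slack=3)
Line 11: ['content'] (min_width=7, slack=4)
Line 12: ['elephant'] (min_width=8, slack=3)
Line 13: ['voice', 'data'] (min_width=10, slack=1)
Line 14: ['salt'] (min_width=4, slack=7)
Line 15: ['emerald'] (min_width=7, slack=4)
Line 16: ['fire'] (min_width=4, slack=7)
Line 17: ['keyboard'] (min_width=8, slack=3)

Answer: |    rainbow|
|  heart top|
|   spoon in|
|    evening|
|   progress|
|      tired|
|  butterfly|
|    version|
|     memory|
|   mountain|
|    content|
|   elephant|
| voice data|
|       salt|
|    emerald|
|       fire|
|   keyboard|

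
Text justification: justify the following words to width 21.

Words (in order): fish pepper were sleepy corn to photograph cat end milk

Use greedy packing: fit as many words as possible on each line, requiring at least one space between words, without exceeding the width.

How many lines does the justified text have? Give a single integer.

Answer: 4

Derivation:
Line 1: ['fish', 'pepper', 'were'] (min_width=16, slack=5)
Line 2: ['sleepy', 'corn', 'to'] (min_width=14, slack=7)
Line 3: ['photograph', 'cat', 'end'] (min_width=18, slack=3)
Line 4: ['milk'] (min_width=4, slack=17)
Total lines: 4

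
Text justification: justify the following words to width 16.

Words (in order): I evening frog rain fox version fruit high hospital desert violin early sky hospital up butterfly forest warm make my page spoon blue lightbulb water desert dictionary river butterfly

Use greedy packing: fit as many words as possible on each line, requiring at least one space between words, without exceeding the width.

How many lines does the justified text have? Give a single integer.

Line 1: ['I', 'evening', 'frog'] (min_width=14, slack=2)
Line 2: ['rain', 'fox', 'version'] (min_width=16, slack=0)
Line 3: ['fruit', 'high'] (min_width=10, slack=6)
Line 4: ['hospital', 'desert'] (min_width=15, slack=1)
Line 5: ['violin', 'early', 'sky'] (min_width=16, slack=0)
Line 6: ['hospital', 'up'] (min_width=11, slack=5)
Line 7: ['butterfly', 'forest'] (min_width=16, slack=0)
Line 8: ['warm', 'make', 'my'] (min_width=12, slack=4)
Line 9: ['page', 'spoon', 'blue'] (min_width=15, slack=1)
Line 10: ['lightbulb', 'water'] (min_width=15, slack=1)
Line 11: ['desert'] (min_width=6, slack=10)
Line 12: ['dictionary', 'river'] (min_width=16, slack=0)
Line 13: ['butterfly'] (min_width=9, slack=7)
Total lines: 13

Answer: 13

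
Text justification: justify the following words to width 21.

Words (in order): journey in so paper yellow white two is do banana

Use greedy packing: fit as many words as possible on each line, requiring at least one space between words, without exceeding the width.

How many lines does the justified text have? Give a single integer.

Line 1: ['journey', 'in', 'so', 'paper'] (min_width=19, slack=2)
Line 2: ['yellow', 'white', 'two', 'is'] (min_width=19, slack=2)
Line 3: ['do', 'banana'] (min_width=9, slack=12)
Total lines: 3

Answer: 3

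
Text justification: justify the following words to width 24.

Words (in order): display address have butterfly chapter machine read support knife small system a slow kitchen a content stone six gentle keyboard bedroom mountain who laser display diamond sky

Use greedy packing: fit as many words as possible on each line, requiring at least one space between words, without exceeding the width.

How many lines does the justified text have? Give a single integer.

Answer: 9

Derivation:
Line 1: ['display', 'address', 'have'] (min_width=20, slack=4)
Line 2: ['butterfly', 'chapter'] (min_width=17, slack=7)
Line 3: ['machine', 'read', 'support'] (min_width=20, slack=4)
Line 4: ['knife', 'small', 'system', 'a'] (min_width=20, slack=4)
Line 5: ['slow', 'kitchen', 'a', 'content'] (min_width=22, slack=2)
Line 6: ['stone', 'six', 'gentle'] (min_width=16, slack=8)
Line 7: ['keyboard', 'bedroom'] (min_width=16, slack=8)
Line 8: ['mountain', 'who', 'laser'] (min_width=18, slack=6)
Line 9: ['display', 'diamond', 'sky'] (min_width=19, slack=5)
Total lines: 9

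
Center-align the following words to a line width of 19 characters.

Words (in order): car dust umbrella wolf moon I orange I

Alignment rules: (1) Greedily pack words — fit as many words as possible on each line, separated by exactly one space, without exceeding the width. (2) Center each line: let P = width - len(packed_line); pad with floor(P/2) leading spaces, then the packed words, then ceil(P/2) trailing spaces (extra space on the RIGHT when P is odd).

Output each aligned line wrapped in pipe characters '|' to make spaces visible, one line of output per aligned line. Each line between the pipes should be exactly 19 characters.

Line 1: ['car', 'dust', 'umbrella'] (min_width=17, slack=2)
Line 2: ['wolf', 'moon', 'I', 'orange'] (min_width=18, slack=1)
Line 3: ['I'] (min_width=1, slack=18)

Answer: | car dust umbrella |
|wolf moon I orange |
|         I         |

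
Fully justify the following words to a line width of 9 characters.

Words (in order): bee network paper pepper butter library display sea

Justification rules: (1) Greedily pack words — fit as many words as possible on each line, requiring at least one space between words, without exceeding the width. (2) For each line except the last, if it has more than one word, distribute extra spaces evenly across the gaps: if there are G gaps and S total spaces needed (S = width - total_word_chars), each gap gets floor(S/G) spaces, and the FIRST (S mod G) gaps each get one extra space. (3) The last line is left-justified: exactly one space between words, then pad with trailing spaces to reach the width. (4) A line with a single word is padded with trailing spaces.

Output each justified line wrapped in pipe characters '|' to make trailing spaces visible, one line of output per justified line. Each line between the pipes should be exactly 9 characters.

Answer: |bee      |
|network  |
|paper    |
|pepper   |
|butter   |
|library  |
|display  |
|sea      |

Derivation:
Line 1: ['bee'] (min_width=3, slack=6)
Line 2: ['network'] (min_width=7, slack=2)
Line 3: ['paper'] (min_width=5, slack=4)
Line 4: ['pepper'] (min_width=6, slack=3)
Line 5: ['butter'] (min_width=6, slack=3)
Line 6: ['library'] (min_width=7, slack=2)
Line 7: ['display'] (min_width=7, slack=2)
Line 8: ['sea'] (min_width=3, slack=6)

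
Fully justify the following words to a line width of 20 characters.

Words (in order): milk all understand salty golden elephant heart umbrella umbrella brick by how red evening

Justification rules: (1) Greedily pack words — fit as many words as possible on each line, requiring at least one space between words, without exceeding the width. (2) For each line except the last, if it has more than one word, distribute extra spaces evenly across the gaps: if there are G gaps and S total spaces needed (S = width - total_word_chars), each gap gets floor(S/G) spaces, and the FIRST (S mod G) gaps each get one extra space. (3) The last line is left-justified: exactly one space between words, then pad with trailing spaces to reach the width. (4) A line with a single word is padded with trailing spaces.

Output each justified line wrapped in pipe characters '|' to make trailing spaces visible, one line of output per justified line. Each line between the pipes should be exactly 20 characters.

Line 1: ['milk', 'all', 'understand'] (min_width=19, slack=1)
Line 2: ['salty', 'golden'] (min_width=12, slack=8)
Line 3: ['elephant', 'heart'] (min_width=14, slack=6)
Line 4: ['umbrella', 'umbrella'] (min_width=17, slack=3)
Line 5: ['brick', 'by', 'how', 'red'] (min_width=16, slack=4)
Line 6: ['evening'] (min_width=7, slack=13)

Answer: |milk  all understand|
|salty         golden|
|elephant       heart|
|umbrella    umbrella|
|brick   by  how  red|
|evening             |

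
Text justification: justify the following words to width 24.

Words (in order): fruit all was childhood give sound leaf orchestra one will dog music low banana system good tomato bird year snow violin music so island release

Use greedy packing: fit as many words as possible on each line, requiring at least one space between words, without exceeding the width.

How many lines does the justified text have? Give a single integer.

Answer: 7

Derivation:
Line 1: ['fruit', 'all', 'was', 'childhood'] (min_width=23, slack=1)
Line 2: ['give', 'sound', 'leaf'] (min_width=15, slack=9)
Line 3: ['orchestra', 'one', 'will', 'dog'] (min_width=22, slack=2)
Line 4: ['music', 'low', 'banana', 'system'] (min_width=23, slack=1)
Line 5: ['good', 'tomato', 'bird', 'year'] (min_width=21, slack=3)
Line 6: ['snow', 'violin', 'music', 'so'] (min_width=20, slack=4)
Line 7: ['island', 'release'] (min_width=14, slack=10)
Total lines: 7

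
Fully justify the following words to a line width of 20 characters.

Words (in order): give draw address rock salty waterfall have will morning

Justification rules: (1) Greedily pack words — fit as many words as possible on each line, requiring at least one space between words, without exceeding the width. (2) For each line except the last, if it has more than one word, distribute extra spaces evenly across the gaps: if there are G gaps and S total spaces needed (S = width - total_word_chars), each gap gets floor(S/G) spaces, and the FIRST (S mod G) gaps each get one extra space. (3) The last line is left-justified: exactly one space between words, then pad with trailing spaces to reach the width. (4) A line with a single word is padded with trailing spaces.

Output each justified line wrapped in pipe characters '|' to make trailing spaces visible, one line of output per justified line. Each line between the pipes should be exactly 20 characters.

Line 1: ['give', 'draw', 'address'] (min_width=17, slack=3)
Line 2: ['rock', 'salty', 'waterfall'] (min_width=20, slack=0)
Line 3: ['have', 'will', 'morning'] (min_width=17, slack=3)

Answer: |give   draw  address|
|rock salty waterfall|
|have will morning   |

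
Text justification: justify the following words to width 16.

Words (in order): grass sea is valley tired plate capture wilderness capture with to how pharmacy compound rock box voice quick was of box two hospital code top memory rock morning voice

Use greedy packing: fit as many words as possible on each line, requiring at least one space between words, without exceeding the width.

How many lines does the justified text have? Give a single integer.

Line 1: ['grass', 'sea', 'is'] (min_width=12, slack=4)
Line 2: ['valley', 'tired'] (min_width=12, slack=4)
Line 3: ['plate', 'capture'] (min_width=13, slack=3)
Line 4: ['wilderness'] (min_width=10, slack=6)
Line 5: ['capture', 'with', 'to'] (min_width=15, slack=1)
Line 6: ['how', 'pharmacy'] (min_width=12, slack=4)
Line 7: ['compound', 'rock'] (min_width=13, slack=3)
Line 8: ['box', 'voice', 'quick'] (min_width=15, slack=1)
Line 9: ['was', 'of', 'box', 'two'] (min_width=14, slack=2)
Line 10: ['hospital', 'code'] (min_width=13, slack=3)
Line 11: ['top', 'memory', 'rock'] (min_width=15, slack=1)
Line 12: ['morning', 'voice'] (min_width=13, slack=3)
Total lines: 12

Answer: 12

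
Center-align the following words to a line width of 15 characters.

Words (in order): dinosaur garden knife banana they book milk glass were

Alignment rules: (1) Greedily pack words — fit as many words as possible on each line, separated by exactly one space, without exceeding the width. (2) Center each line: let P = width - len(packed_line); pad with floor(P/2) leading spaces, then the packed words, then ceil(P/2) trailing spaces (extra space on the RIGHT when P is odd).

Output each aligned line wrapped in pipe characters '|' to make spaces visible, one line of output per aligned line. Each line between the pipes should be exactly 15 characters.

Answer: |dinosaur garden|
| knife banana  |
|they book milk |
|  glass were   |

Derivation:
Line 1: ['dinosaur', 'garden'] (min_width=15, slack=0)
Line 2: ['knife', 'banana'] (min_width=12, slack=3)
Line 3: ['they', 'book', 'milk'] (min_width=14, slack=1)
Line 4: ['glass', 'were'] (min_width=10, slack=5)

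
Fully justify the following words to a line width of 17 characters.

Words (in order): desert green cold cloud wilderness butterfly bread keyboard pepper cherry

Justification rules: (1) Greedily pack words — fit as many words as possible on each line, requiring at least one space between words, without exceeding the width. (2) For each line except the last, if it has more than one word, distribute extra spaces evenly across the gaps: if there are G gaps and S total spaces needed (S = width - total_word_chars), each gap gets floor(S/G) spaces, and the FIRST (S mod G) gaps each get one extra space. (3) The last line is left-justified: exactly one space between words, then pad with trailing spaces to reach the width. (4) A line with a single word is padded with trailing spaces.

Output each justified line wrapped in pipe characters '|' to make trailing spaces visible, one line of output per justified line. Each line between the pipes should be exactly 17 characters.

Line 1: ['desert', 'green', 'cold'] (min_width=17, slack=0)
Line 2: ['cloud', 'wilderness'] (min_width=16, slack=1)
Line 3: ['butterfly', 'bread'] (min_width=15, slack=2)
Line 4: ['keyboard', 'pepper'] (min_width=15, slack=2)
Line 5: ['cherry'] (min_width=6, slack=11)

Answer: |desert green cold|
|cloud  wilderness|
|butterfly   bread|
|keyboard   pepper|
|cherry           |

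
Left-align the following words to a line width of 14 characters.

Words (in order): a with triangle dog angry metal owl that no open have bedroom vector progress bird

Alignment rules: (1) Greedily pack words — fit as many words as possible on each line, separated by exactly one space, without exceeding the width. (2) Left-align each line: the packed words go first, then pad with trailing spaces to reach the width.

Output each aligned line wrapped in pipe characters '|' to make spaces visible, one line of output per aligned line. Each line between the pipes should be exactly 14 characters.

Answer: |a with        |
|triangle dog  |
|angry metal   |
|owl that no   |
|open have     |
|bedroom vector|
|progress bird |

Derivation:
Line 1: ['a', 'with'] (min_width=6, slack=8)
Line 2: ['triangle', 'dog'] (min_width=12, slack=2)
Line 3: ['angry', 'metal'] (min_width=11, slack=3)
Line 4: ['owl', 'that', 'no'] (min_width=11, slack=3)
Line 5: ['open', 'have'] (min_width=9, slack=5)
Line 6: ['bedroom', 'vector'] (min_width=14, slack=0)
Line 7: ['progress', 'bird'] (min_width=13, slack=1)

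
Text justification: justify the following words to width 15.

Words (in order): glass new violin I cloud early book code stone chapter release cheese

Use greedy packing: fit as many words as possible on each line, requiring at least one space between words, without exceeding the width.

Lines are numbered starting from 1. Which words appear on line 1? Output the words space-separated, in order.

Answer: glass new

Derivation:
Line 1: ['glass', 'new'] (min_width=9, slack=6)
Line 2: ['violin', 'I', 'cloud'] (min_width=14, slack=1)
Line 3: ['early', 'book', 'code'] (min_width=15, slack=0)
Line 4: ['stone', 'chapter'] (min_width=13, slack=2)
Line 5: ['release', 'cheese'] (min_width=14, slack=1)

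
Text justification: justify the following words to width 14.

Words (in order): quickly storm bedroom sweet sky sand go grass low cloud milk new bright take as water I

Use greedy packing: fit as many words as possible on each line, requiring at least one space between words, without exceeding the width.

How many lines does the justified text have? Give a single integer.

Answer: 7

Derivation:
Line 1: ['quickly', 'storm'] (min_width=13, slack=1)
Line 2: ['bedroom', 'sweet'] (min_width=13, slack=1)
Line 3: ['sky', 'sand', 'go'] (min_width=11, slack=3)
Line 4: ['grass', 'low'] (min_width=9, slack=5)
Line 5: ['cloud', 'milk', 'new'] (min_width=14, slack=0)
Line 6: ['bright', 'take', 'as'] (min_width=14, slack=0)
Line 7: ['water', 'I'] (min_width=7, slack=7)
Total lines: 7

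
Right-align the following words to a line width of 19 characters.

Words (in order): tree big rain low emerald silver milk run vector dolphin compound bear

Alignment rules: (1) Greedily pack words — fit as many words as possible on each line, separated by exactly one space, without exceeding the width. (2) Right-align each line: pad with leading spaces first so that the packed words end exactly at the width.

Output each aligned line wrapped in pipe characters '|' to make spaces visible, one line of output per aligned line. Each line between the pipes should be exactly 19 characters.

Answer: |  tree big rain low|
|emerald silver milk|
| run vector dolphin|
|      compound bear|

Derivation:
Line 1: ['tree', 'big', 'rain', 'low'] (min_width=17, slack=2)
Line 2: ['emerald', 'silver', 'milk'] (min_width=19, slack=0)
Line 3: ['run', 'vector', 'dolphin'] (min_width=18, slack=1)
Line 4: ['compound', 'bear'] (min_width=13, slack=6)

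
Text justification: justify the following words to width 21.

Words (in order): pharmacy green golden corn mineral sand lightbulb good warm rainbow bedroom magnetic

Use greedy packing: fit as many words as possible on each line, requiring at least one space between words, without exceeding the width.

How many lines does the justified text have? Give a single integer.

Answer: 5

Derivation:
Line 1: ['pharmacy', 'green', 'golden'] (min_width=21, slack=0)
Line 2: ['corn', 'mineral', 'sand'] (min_width=17, slack=4)
Line 3: ['lightbulb', 'good', 'warm'] (min_width=19, slack=2)
Line 4: ['rainbow', 'bedroom'] (min_width=15, slack=6)
Line 5: ['magnetic'] (min_width=8, slack=13)
Total lines: 5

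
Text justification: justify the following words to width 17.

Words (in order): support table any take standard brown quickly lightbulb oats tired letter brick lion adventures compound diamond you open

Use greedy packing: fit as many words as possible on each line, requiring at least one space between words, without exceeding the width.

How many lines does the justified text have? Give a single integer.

Line 1: ['support', 'table', 'any'] (min_width=17, slack=0)
Line 2: ['take', 'standard'] (min_width=13, slack=4)
Line 3: ['brown', 'quickly'] (min_width=13, slack=4)
Line 4: ['lightbulb', 'oats'] (min_width=14, slack=3)
Line 5: ['tired', 'letter'] (min_width=12, slack=5)
Line 6: ['brick', 'lion'] (min_width=10, slack=7)
Line 7: ['adventures'] (min_width=10, slack=7)
Line 8: ['compound', 'diamond'] (min_width=16, slack=1)
Line 9: ['you', 'open'] (min_width=8, slack=9)
Total lines: 9

Answer: 9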